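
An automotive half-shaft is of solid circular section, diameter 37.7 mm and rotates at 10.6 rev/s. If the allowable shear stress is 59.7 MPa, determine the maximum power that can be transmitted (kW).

41.8 kW

J = πd⁴/32 = π(0.0377)⁴/32 = 1.983×10^-7 m⁴.
T_max = τ_allow·J/r = 5.97×10^7 × 1.983×10^-7 / 0.0189 = 628.1 N·m.
ω = 2π·10.6 = 66.60 rad/s, so P_max = T_max·ω = 4.183×10^4 W.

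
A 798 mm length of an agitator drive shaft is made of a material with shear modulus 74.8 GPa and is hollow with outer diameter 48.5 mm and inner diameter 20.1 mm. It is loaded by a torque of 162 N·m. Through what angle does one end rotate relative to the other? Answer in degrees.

J = π(d_o⁴ − d_i⁴)/32 = π(0.0485⁴ − 0.0201⁴)/32 = 5.272×10^-7 m⁴.
θ = T·L/(G·J) = 162.0 × 0.798 / (74.8×10⁹ × 5.272×10^-7) = 3.278×10^-3 rad.

0.188°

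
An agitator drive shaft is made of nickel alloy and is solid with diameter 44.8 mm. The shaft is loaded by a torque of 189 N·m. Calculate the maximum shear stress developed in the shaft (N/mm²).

J = πd⁴/32 = π(0.0448)⁴/32 = 3.955×10^-7 m⁴.
τ_max = T·r/J = 189.0 × 0.0224 / 3.955×10^-7 = 1.071×10^7 Pa.

10.7 N/mm²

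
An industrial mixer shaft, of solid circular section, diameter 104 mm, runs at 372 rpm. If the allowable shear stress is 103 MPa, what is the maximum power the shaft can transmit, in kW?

J = πd⁴/32 = π(0.104)⁴/32 = 1.149×10^-5 m⁴.
T_max = τ_allow·J/r = 1.03×10^8 × 1.149×10^-5 / 0.0520 = 22750 N·m.
ω = 2π·372/60 = 38.96 rad/s, so P_max = T_max·ω = 8.862×10^5 W.

886 kW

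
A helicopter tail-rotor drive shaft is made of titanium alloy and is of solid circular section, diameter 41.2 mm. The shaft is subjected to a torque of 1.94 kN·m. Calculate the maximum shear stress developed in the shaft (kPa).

J = πd⁴/32 = π(0.0412)⁴/32 = 2.829×10^-7 m⁴.
τ_max = T·r/J = 1940 × 0.0206 / 2.829×10^-7 = 1.413×10^8 Pa.

141000 kPa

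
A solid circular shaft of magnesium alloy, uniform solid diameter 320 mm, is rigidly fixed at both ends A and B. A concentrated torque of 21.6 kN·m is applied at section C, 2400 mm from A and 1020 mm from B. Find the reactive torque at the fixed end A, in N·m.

6440 N·m

With uniform GJ and both ends fixed, compatibility θ_AC = θ_CB gives T_A·a = T_B·b, together with T_A + T_B = T₀.
T_A = T₀·b/(a+b) = 21600·1020/3420 = 6442 N·m; T_B = 15160 N·m.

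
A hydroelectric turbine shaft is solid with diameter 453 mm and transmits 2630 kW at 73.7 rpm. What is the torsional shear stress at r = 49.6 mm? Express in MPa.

4.09 MPa

ω = 2π·73.7/60 = 7.718 rad/s, so T = P/ω = 2630×10³ / 7.718 = 340800 N·m.
J = πd⁴/32 = π(0.453)⁴/32 = 4.134×10^-3 m⁴.
Shear stress varies linearly with radius: τ = T·r/J = 340800 × 0.0496 / 4.134×10^-3 = 4.088×10^6 Pa.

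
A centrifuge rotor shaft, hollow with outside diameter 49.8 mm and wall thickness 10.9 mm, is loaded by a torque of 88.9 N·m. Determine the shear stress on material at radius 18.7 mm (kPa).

3060 kPa

J = π(d_o⁴ − d_i⁴)/32 = π(0.0498⁴ − 0.0280⁴)/32 = 5.435×10^-7 m⁴.
Shear stress varies linearly with radius: τ = T·r/J = 88.90 × 0.0187 / 5.435×10^-7 = 3.059×10^6 Pa.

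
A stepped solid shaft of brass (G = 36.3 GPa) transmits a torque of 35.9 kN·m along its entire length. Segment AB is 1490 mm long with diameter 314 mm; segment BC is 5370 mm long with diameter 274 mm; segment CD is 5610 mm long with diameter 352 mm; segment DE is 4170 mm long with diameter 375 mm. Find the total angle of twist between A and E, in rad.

0.0169 rad

J_AB = π(0.314)⁴/32 = 9.54×10^-4 m⁴; J_BC = π(0.274)⁴/32 = 5.53×10^-4 m⁴; J_CD = π(0.352)⁴/32 = 1.51×10^-3 m⁴; J_DE = π(0.375)⁴/32 = 1.94×10^-3 m⁴.
θ = (T/G)·Σ L_i/J_i = (35900/36.3×10⁹)·(1.49/9.54×10^-4 + 5.37/5.53×10^-4 + 5.61/1.51×10^-3 + 4.17/1.94×10^-3) = 0.01695 rad.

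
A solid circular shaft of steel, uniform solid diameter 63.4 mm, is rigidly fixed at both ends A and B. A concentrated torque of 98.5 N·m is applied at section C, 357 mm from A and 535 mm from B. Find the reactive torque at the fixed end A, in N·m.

With uniform GJ and both ends fixed, compatibility θ_AC = θ_CB gives T_A·a = T_B·b, together with T_A + T_B = T₀.
T_A = T₀·b/(a+b) = 98.50·535/892.0 = 59.08 N·m; T_B = 39.42 N·m.

59.1 N·m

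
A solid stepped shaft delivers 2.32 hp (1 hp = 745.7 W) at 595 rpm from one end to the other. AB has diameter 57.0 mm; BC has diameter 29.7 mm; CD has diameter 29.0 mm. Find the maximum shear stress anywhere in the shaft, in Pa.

ω = 2π·595/60 = 62.31 rad/s, so T = P/ω = 2.32×745.7 / 62.31 = 27.77 N·m.
Under the same torque, τ_max = 16T/(πd³) is largest where d is smallest — segment CD (d = 29.0 mm).
τ_max = 16·27.77/(π·(0.0290)³) = 5.798×10^6 Pa.

5.80e6 Pa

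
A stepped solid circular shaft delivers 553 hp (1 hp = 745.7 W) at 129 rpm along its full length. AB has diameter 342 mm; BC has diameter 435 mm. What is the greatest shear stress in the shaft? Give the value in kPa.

3890 kPa

ω = 2π·129/60 = 13.51 rad/s, so T = P/ω = 553×745.7 / 13.51 = 30530 N·m.
Under the same torque, τ_max = 16T/(πd³) is largest where d is smallest — segment AB (d = 342 mm).
τ_max = 16·30530/(π·(0.342)³) = 3.887×10^6 Pa.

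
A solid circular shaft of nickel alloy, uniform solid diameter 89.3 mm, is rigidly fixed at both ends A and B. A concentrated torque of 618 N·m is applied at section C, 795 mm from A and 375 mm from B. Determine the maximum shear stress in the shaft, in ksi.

0.436 ksi

With uniform GJ and both ends fixed, compatibility θ_AC = θ_CB gives T_A·a = T_B·b, together with T_A + T_B = T₀.
T_A = T₀·b/(a+b) = 618.0·375/1170 = 198.1 N·m; T_B = 419.9 N·m.
τ in each portion: τ_AC = 1.42×10^6 Pa, τ_CB = 3.00×10^6 Pa; maximum is in CB.
τ_max = T_CB·r/J = 419.9·0.0446/6.24×10^-6 = 3.003×10^6 Pa.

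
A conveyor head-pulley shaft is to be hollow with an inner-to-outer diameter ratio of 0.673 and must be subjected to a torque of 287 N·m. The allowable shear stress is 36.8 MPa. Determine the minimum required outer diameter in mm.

For a hollow shaft with d_i/d_o = 0.673: τ_max = 16T/(π d_o³ (1−k⁴)), so d_o = [16T/(π τ_allow (1−k⁴))]^(1/3) = [16·287.0/(π·3.68×10^7·0.7949)]^(1/3) = 0.03683 m.

36.8 mm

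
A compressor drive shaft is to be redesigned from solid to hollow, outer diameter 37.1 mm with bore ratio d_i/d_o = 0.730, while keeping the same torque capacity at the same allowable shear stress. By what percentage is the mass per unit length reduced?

Equal τ_max and T ⇒ the solid shaft needs d_s³ = d_o³(1−k⁴), so d_s = 37.1·(1−0.730⁴)^(1/3) = 33.19 mm.
Area ratio A_h/A_s = d_o²(1−k²)/d_s² = (1−k²)/(1−k⁴)^(2/3) = 0.5836.
Mass saving = 1 − 0.5836 = 41.6 %.

41.6 %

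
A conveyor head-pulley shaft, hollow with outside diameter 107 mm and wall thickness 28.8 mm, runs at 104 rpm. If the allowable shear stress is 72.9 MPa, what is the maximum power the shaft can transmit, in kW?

J = π(d_o⁴ − d_i⁴)/32 = π(0.107⁴ − 0.0494⁴)/32 = 1.228×10^-5 m⁴.
T_max = τ_allow·J/r = 7.29×10^7 × 1.228×10^-5 / 0.0535 = 16740 N·m.
ω = 2π·104/60 = 10.89 rad/s, so P_max = T_max·ω = 1.823×10^5 W.

182 kW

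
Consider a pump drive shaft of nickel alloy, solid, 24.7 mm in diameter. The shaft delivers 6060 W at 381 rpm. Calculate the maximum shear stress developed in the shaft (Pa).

5.13e7 Pa

ω = 2π·381/60 = 39.90 rad/s, so T = P/ω = 6060 / 39.90 = 151.9 N·m.
J = πd⁴/32 = π(0.0247)⁴/32 = 3.654×10^-8 m⁴.
τ_max = T·r/J = 151.9 × 0.0123 / 3.654×10^-8 = 5.133×10^7 Pa.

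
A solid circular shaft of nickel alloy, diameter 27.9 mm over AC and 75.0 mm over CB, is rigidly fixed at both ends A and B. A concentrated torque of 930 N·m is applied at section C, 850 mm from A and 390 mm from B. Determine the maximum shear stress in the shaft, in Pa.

Compatibility: T_A·a/J_AC = T_B·b/J_CB with T_A + T_B = T₀.
J_AC = 5.95×10^-8 m⁴, J_CB = 3.11×10^-6 m⁴, so T_A = T₀·(J_AC/a)/((J_AC/a)+(J_CB/b)) = 8.100 N·m, T_B = 921.9 N·m.
τ in each portion: τ_AC = 1.90×10^6 Pa, τ_CB = 1.11×10^7 Pa; maximum is in CB.
τ_max = T_CB·r/J = 921.9·0.0375/3.11×10^-6 = 1.113×10^7 Pa.

1.11e7 Pa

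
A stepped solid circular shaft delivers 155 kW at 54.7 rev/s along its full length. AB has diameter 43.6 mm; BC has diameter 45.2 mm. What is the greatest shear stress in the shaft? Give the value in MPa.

27.7 MPa

ω = 2π·54.7 = 343.7 rad/s, so T = P/ω = 155×10³ / 343.7 = 451.0 N·m.
Under the same torque, τ_max = 16T/(πd³) is largest where d is smallest — segment AB (d = 43.6 mm).
τ_max = 16·451.0/(π·(0.0436)³) = 2.771×10^7 Pa.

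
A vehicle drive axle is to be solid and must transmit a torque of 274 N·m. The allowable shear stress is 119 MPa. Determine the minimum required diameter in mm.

For a solid shaft τ_max = 16T/(πd³), so d = (16T/(π τ_allow))^(1/3) = (16·274.0/(π·1.19×10^8))^(1/3) = 0.02272 m.

22.7 mm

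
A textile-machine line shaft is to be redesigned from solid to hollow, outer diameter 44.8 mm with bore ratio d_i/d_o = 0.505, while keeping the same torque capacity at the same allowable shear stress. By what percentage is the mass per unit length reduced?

22.1 %

Equal τ_max and T ⇒ the solid shaft needs d_s³ = d_o³(1−k⁴), so d_s = 44.8·(1−0.505⁴)^(1/3) = 43.81 mm.
Area ratio A_h/A_s = d_o²(1−k²)/d_s² = (1−k²)/(1−k⁴)^(2/3) = 0.7791.
Mass saving = 1 − 0.7791 = 22.1 %.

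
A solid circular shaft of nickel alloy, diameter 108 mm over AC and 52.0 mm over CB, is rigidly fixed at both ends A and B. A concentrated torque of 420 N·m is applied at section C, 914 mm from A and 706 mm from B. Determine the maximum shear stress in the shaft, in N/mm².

1.59 N/mm²

Compatibility: T_A·a/J_AC = T_B·b/J_CB with T_A + T_B = T₀.
J_AC = 1.34×10^-5 m⁴, J_CB = 7.18×10^-7 m⁴, so T_A = T₀·(J_AC/a)/((J_AC/a)+(J_CB/b)) = 392.7 N·m, T_B = 27.32 N·m.
τ in each portion: τ_AC = 1.59×10^6 Pa, τ_CB = 9.90×10^5 Pa; maximum is in AC.
τ_max = T_AC·r/J = 392.7·0.0540/1.34×10^-5 = 1.588×10^6 Pa.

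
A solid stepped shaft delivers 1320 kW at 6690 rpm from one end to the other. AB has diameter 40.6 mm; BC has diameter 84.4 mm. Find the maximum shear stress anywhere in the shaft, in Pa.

ω = 2π·6690/60 = 700.6 rad/s, so T = P/ω = 1320×10³ / 700.6 = 1884 N·m.
Under the same torque, τ_max = 16T/(πd³) is largest where d is smallest — segment AB (d = 40.6 mm).
τ_max = 16·1884/(π·(0.0406)³) = 1.434×10^8 Pa.

1.43e8 Pa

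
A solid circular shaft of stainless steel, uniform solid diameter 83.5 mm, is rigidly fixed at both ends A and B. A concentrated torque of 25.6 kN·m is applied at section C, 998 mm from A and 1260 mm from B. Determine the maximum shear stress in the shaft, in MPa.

125 MPa

With uniform GJ and both ends fixed, compatibility θ_AC = θ_CB gives T_A·a = T_B·b, together with T_A + T_B = T₀.
T_A = T₀·b/(a+b) = 25600·1260/2258 = 14290 N·m; T_B = 11310 N·m.
τ in each portion: τ_AC = 1.25×10^8 Pa, τ_CB = 9.90×10^7 Pa; maximum is in AC.
τ_max = T_AC·r/J = 14290·0.0418/4.77×10^-6 = 1.250×10^8 Pa.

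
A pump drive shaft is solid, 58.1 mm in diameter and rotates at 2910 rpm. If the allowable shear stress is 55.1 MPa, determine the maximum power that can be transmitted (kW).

647 kW

J = πd⁴/32 = π(0.0581)⁴/32 = 1.119×10^-6 m⁴.
T_max = τ_allow·J/r = 5.51×10^7 × 1.119×10^-6 / 0.0290 = 2122 N·m.
ω = 2π·2910/60 = 304.7 rad/s, so P_max = T_max·ω = 6.466×10^5 W.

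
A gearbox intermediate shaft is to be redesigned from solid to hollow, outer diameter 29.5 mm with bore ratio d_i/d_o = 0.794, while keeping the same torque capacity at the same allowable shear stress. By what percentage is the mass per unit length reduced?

Equal τ_max and T ⇒ the solid shaft needs d_s³ = d_o³(1−k⁴), so d_s = 29.5·(1−0.794⁴)^(1/3) = 24.92 mm.
Area ratio A_h/A_s = d_o²(1−k²)/d_s² = (1−k²)/(1−k⁴)^(2/3) = 0.5180.
Mass saving = 1 − 0.5180 = 48.2 %.

48.2 %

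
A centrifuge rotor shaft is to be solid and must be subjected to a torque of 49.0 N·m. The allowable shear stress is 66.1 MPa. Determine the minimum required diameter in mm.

15.6 mm

For a solid shaft τ_max = 16T/(πd³), so d = (16T/(π τ_allow))^(1/3) = (16·49.00/(π·6.61×10^7))^(1/3) = 0.01557 m.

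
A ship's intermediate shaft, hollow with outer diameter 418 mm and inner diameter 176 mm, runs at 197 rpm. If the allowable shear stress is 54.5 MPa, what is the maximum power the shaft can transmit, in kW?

J = π(d_o⁴ − d_i⁴)/32 = π(0.418⁴ − 0.176⁴)/32 = 2.903×10^-3 m⁴.
T_max = τ_allow·J/r = 5.45×10^7 × 2.903×10^-3 / 0.209 = 757000 N·m.
ω = 2π·197/60 = 20.63 rad/s, so P_max = T_max·ω = 1.562×10^7 W.

15600 kW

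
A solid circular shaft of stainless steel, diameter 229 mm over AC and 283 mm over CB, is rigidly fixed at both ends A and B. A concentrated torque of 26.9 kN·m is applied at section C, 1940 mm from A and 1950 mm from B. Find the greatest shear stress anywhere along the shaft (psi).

613 psi

Compatibility: T_A·a/J_AC = T_B·b/J_CB with T_A + T_B = T₀.
J_AC = 2.70×10^-4 m⁴, J_CB = 6.30×10^-4 m⁴, so T_A = T₀·(J_AC/a)/((J_AC/a)+(J_CB/b)) = 8101 N·m, T_B = 18800 N·m.
τ in each portion: τ_AC = 3.44×10^6 Pa, τ_CB = 4.22×10^6 Pa; maximum is in CB.
τ_max = T_CB·r/J = 18800·0.141/6.30×10^-4 = 4.224×10^6 Pa.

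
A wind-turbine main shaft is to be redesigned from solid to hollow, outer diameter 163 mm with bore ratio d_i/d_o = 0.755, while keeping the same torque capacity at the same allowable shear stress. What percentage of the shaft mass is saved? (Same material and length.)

44.1 %

Equal τ_max and T ⇒ the solid shaft needs d_s³ = d_o³(1−k⁴), so d_s = 163·(1−0.755⁴)^(1/3) = 143.0 mm.
Area ratio A_h/A_s = d_o²(1−k²)/d_s² = (1−k²)/(1−k⁴)^(2/3) = 0.5587.
Mass saving = 1 − 0.5587 = 44.1 %.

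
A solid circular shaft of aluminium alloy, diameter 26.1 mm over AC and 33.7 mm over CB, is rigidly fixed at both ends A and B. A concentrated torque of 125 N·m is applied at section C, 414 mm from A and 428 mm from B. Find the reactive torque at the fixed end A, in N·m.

Compatibility: T_A·a/J_AC = T_B·b/J_CB with T_A + T_B = T₀.
J_AC = 4.56×10^-8 m⁴, J_CB = 1.27×10^-7 m⁴, so T_A = T₀·(J_AC/a)/((J_AC/a)+(J_CB/b)) = 33.89 N·m, T_B = 91.11 N·m.

33.9 N·m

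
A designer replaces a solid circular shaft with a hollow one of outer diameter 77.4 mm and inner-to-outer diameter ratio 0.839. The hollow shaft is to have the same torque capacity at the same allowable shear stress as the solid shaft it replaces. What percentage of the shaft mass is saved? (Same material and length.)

53.3 %

Equal τ_max and T ⇒ the solid shaft needs d_s³ = d_o³(1−k⁴), so d_s = 77.4·(1−0.839⁴)^(1/3) = 61.62 mm.
Area ratio A_h/A_s = d_o²(1−k²)/d_s² = (1−k²)/(1−k⁴)^(2/3) = 0.4672.
Mass saving = 1 − 0.4672 = 53.3 %.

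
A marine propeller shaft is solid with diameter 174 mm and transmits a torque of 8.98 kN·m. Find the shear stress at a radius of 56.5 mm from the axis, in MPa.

J = πd⁴/32 = π(0.174)⁴/32 = 8.999×10^-5 m⁴.
Shear stress varies linearly with radius: τ = T·r/J = 8980 × 0.0565 / 8.999×10^-5 = 5.638×10^6 Pa.

5.64 MPa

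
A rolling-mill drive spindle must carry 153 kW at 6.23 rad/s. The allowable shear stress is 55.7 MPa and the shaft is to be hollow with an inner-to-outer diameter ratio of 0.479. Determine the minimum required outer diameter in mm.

ω = 6.23 rad/s, so T = P/ω = 153×10³ / 6.230 = 24560 N·m.
For a hollow shaft with d_i/d_o = 0.479: τ_max = 16T/(π d_o³ (1−k⁴)), so d_o = [16T/(π τ_allow (1−k⁴))]^(1/3) = [16·24560/(π·5.57×10^7·0.9474)]^(1/3) = 0.1333 m.

133 mm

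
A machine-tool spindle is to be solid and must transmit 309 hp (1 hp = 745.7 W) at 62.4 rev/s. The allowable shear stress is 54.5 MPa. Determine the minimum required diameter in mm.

38.0 mm

ω = 2π·62.4 = 392.1 rad/s, so T = P/ω = 309×745.7 / 392.1 = 587.7 N·m.
For a solid shaft τ_max = 16T/(πd³), so d = (16T/(π τ_allow))^(1/3) = (16·587.7/(π·5.45×10^7))^(1/3) = 0.03801 m.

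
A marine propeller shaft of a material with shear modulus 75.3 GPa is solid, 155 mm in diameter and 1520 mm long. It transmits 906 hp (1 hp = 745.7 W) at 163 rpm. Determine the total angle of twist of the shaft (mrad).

14.1 mrad

ω = 2π·163/60 = 17.07 rad/s, so T = P/ω = 906×745.7 / 17.07 = 39580 N·m.
J = πd⁴/32 = π(0.155)⁴/32 = 5.667×10^-5 m⁴.
θ = T·L/(G·J) = 39580 × 1.52 / (75.3×10⁹ × 5.667×10^-5) = 0.01410 rad.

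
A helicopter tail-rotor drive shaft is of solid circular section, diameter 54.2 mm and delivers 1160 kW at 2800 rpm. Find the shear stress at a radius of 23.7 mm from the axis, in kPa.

111000 kPa

ω = 2π·2800/60 = 293.2 rad/s, so T = P/ω = 1160×10³ / 293.2 = 3956 N·m.
J = πd⁴/32 = π(0.0542)⁴/32 = 8.472×10^-7 m⁴.
Shear stress varies linearly with radius: τ = T·r/J = 3956 × 0.0237 / 8.472×10^-7 = 1.107×10^8 Pa.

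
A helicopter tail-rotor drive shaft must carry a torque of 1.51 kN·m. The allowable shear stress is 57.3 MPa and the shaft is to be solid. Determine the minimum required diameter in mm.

For a solid shaft τ_max = 16T/(πd³), so d = (16T/(π τ_allow))^(1/3) = (16·1510/(π·5.73×10^7))^(1/3) = 0.05120 m.

51.2 mm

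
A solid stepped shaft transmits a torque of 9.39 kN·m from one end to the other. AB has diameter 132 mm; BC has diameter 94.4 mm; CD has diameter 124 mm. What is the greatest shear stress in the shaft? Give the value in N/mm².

56.8 N/mm²

Under the same torque, τ_max = 16T/(πd³) is largest where d is smallest — segment BC (d = 94.4 mm).
τ_max = 16·9390/(π·(0.0944)³) = 5.685×10^7 Pa.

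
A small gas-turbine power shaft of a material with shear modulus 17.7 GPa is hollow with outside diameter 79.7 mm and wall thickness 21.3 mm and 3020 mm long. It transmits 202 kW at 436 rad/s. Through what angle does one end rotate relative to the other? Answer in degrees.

ω = 436 rad/s, so T = P/ω = 202×10³ / 436.0 = 463.3 N·m.
J = π(d_o⁴ − d_i⁴)/32 = π(0.0797⁴ − 0.0371⁴)/32 = 3.775×10^-6 m⁴.
θ = T·L/(G·J) = 463.3 × 3.02 / (17.7×10⁹ × 3.775×10^-6) = 0.02094 rad.

1.20°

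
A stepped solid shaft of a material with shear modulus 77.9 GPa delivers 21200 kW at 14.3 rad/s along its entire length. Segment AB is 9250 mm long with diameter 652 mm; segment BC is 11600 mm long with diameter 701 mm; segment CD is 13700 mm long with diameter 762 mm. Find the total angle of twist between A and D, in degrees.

ω = 14.3 rad/s, so T = P/ω = 21200×10³ / 14.30 = 1.483e6 N·m.
J_AB = π(0.652)⁴/32 = 0.0177 m⁴; J_BC = π(0.701)⁴/32 = 0.0237 m⁴; J_CD = π(0.762)⁴/32 = 0.0331 m⁴.
θ = (T/G)·Σ L_i/J_i = (1.483e6/77.9×10⁹)·(9.25/0.0177 + 11.6/0.0237 + 13.7/0.0331) = 0.02711 rad.

1.55°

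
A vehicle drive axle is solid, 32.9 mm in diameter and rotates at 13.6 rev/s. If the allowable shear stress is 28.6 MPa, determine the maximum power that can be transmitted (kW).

17.1 kW

J = πd⁴/32 = π(0.0329)⁴/32 = 1.150×10^-7 m⁴.
T_max = τ_allow·J/r = 2.86×10^7 × 1.150×10^-7 / 0.0164 = 200.0 N·m.
ω = 2π·13.6 = 85.45 rad/s, so P_max = T_max·ω = 1.709×10^4 W.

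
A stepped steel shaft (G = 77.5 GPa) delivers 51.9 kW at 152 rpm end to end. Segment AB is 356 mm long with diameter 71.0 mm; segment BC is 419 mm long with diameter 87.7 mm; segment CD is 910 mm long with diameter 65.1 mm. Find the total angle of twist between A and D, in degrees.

1.76°

ω = 2π·152/60 = 15.92 rad/s, so T = P/ω = 51.9×10³ / 15.92 = 3261 N·m.
J_AB = π(0.0710)⁴/32 = 2.49×10^-6 m⁴; J_BC = π(0.0877)⁴/32 = 5.81×10^-6 m⁴; J_CD = π(0.0651)⁴/32 = 1.76×10^-6 m⁴.
θ = (T/G)·Σ L_i/J_i = (3261/77.5×10⁹)·(0.356/2.49×10^-6 + 0.419/5.81×10^-6 + 0.910/1.76×10^-6) = 0.03075 rad.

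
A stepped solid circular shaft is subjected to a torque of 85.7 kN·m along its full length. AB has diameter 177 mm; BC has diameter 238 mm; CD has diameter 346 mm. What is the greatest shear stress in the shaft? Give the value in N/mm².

78.7 N/mm²

Under the same torque, τ_max = 16T/(πd³) is largest where d is smallest — segment AB (d = 177 mm).
τ_max = 16·85700/(π·(0.177)³) = 7.871×10^7 Pa.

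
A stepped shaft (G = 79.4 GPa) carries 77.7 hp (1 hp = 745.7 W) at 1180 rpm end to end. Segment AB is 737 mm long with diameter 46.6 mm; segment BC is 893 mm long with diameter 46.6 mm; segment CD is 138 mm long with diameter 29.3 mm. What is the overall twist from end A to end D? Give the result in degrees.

ω = 2π·1180/60 = 123.6 rad/s, so T = P/ω = 77.7×745.7 / 123.6 = 468.9 N·m.
J_AB = π(0.0466)⁴/32 = 4.63×10^-7 m⁴; J_BC = π(0.0466)⁴/32 = 4.63×10^-7 m⁴; J_CD = π(0.0293)⁴/32 = 7.24×10^-8 m⁴.
θ = (T/G)·Σ L_i/J_i = (468.9/79.4×10⁹)·(0.737/4.63×10^-7 + 0.893/4.63×10^-7 + 0.138/7.24×10^-8) = 0.03206 rad.

1.84°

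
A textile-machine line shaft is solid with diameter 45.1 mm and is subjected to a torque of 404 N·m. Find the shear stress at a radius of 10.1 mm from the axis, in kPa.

10000 kPa

J = πd⁴/32 = π(0.0451)⁴/32 = 4.062×10^-7 m⁴.
Shear stress varies linearly with radius: τ = T·r/J = 404.0 × 0.0101 / 4.062×10^-7 = 1.005×10^7 Pa.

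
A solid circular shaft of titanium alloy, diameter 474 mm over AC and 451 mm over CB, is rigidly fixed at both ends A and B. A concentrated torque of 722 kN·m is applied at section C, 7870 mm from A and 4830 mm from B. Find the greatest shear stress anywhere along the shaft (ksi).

3.32 ksi

Compatibility: T_A·a/J_AC = T_B·b/J_CB with T_A + T_B = T₀.
J_AC = 4.96×10^-3 m⁴, J_CB = 4.06×10^-3 m⁴, so T_A = T₀·(J_AC/a)/((J_AC/a)+(J_CB/b)) = 309200 N·m, T_B = 412800 N·m.
τ in each portion: τ_AC = 1.48×10^7 Pa, τ_CB = 2.29×10^7 Pa; maximum is in CB.
τ_max = T_CB·r/J = 412800·0.226/4.06×10^-3 = 2.292×10^7 Pa.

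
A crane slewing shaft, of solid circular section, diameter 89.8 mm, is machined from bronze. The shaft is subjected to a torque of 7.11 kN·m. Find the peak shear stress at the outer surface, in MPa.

50.0 MPa

J = πd⁴/32 = π(0.0898)⁴/32 = 6.384×10^-6 m⁴.
τ_max = T·r/J = 7110 × 0.0449 / 6.384×10^-6 = 5.000×10^7 Pa.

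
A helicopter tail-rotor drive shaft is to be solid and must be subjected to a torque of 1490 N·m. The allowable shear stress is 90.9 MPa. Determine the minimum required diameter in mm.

For a solid shaft τ_max = 16T/(πd³), so d = (16T/(π τ_allow))^(1/3) = (16·1490/(π·9.09×10^7))^(1/3) = 0.04370 m.

43.7 mm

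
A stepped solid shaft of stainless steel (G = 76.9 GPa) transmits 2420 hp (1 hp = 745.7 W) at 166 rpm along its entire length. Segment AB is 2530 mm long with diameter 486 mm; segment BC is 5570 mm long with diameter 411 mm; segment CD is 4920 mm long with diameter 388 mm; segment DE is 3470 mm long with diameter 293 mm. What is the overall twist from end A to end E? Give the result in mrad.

12.8 mrad

ω = 2π·166/60 = 17.38 rad/s, so T = P/ω = 2420×745.7 / 17.38 = 103800 N·m.
J_AB = π(0.486)⁴/32 = 5.48×10^-3 m⁴; J_BC = π(0.411)⁴/32 = 2.80×10^-3 m⁴; J_CD = π(0.388)⁴/32 = 2.22×10^-3 m⁴; J_DE = π(0.293)⁴/32 = 7.24×10^-4 m⁴.
θ = (T/G)·Σ L_i/J_i = (103800/76.9×10⁹)·(2.53/5.48×10^-3 + 5.57/2.80×10^-3 + 4.92/2.22×10^-3 + 3.47/7.24×10^-4) = 0.01277 rad.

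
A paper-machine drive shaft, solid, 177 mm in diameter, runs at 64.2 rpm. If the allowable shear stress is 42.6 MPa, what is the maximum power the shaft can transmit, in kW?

312 kW

J = πd⁴/32 = π(0.177)⁴/32 = 9.636×10^-5 m⁴.
T_max = τ_allow·J/r = 4.26×10^7 × 9.636×10^-5 / 0.0885 = 46380 N·m.
ω = 2π·64.2/60 = 6.723 rad/s, so P_max = T_max·ω = 3.118×10^5 W.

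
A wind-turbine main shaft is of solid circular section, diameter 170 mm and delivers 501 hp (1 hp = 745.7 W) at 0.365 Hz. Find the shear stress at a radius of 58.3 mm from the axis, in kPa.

116000 kPa

ω = 2π·0.365 = 2.293 rad/s, so T = P/ω = 501×745.7 / 2.293 = 162900 N·m.
J = πd⁴/32 = π(0.170)⁴/32 = 8.200×10^-5 m⁴.
Shear stress varies linearly with radius: τ = T·r/J = 162900 × 0.0583 / 8.200×10^-5 = 1.158×10^8 Pa.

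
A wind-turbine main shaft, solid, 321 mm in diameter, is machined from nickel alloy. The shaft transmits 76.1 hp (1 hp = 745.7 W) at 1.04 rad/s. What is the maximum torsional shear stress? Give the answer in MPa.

8.40 MPa

ω = 1.04 rad/s, so T = P/ω = 76.1×745.7 / 1.040 = 54570 N·m.
J = πd⁴/32 = π(0.321)⁴/32 = 1.042×10^-3 m⁴.
τ_max = T·r/J = 54570 × 0.161 / 1.042×10^-3 = 8.402×10^6 Pa.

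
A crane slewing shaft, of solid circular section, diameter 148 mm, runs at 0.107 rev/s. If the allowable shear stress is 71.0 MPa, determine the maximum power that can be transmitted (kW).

30.4 kW

J = πd⁴/32 = π(0.148)⁴/32 = 4.710×10^-5 m⁴.
T_max = τ_allow·J/r = 7.10×10^7 × 4.710×10^-5 / 0.0740 = 45190 N·m.
ω = 2π·0.107 = 0.6723 rad/s, so P_max = T_max·ω = 3.038×10^4 W.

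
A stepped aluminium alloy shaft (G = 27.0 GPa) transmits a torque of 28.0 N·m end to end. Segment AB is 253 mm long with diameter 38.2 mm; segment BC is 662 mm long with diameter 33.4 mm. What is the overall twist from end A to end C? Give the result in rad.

0.00687 rad

J_AB = π(0.0382)⁴/32 = 2.09×10^-7 m⁴; J_BC = π(0.0334)⁴/32 = 1.22×10^-7 m⁴.
θ = (T/G)·Σ L_i/J_i = (28.00/27.0×10⁹)·(0.253/2.09×10^-7 + 0.662/1.22×10^-7) = 6.874×10^-3 rad.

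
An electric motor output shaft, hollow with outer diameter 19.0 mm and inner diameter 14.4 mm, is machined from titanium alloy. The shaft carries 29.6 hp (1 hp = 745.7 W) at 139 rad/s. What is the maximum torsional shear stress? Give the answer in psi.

25500 psi

ω = 139 rad/s, so T = P/ω = 29.6×745.7 / 139.0 = 158.8 N·m.
J = π(d_o⁴ − d_i⁴)/32 = π(0.0190⁴ − 0.0144⁴)/32 = 8.573×10^-9 m⁴.
τ_max = T·r/J = 158.8 × 0.00950 / 8.573×10^-9 = 1.760×10^8 Pa.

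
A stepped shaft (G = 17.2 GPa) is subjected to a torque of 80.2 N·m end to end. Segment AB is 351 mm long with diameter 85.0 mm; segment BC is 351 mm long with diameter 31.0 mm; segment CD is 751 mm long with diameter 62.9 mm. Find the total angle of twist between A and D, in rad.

0.0206 rad

J_AB = π(0.0850)⁴/32 = 5.12×10^-6 m⁴; J_BC = π(0.0310)⁴/32 = 9.07×10^-8 m⁴; J_CD = π(0.0629)⁴/32 = 1.54×10^-6 m⁴.
θ = (T/G)·Σ L_i/J_i = (80.20/17.2×10⁹)·(0.351/5.12×10^-6 + 0.351/9.07×10^-8 + 0.751/1.54×10^-6) = 0.02065 rad.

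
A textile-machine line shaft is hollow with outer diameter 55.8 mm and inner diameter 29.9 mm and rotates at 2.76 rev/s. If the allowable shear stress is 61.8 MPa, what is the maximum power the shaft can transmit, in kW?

33.5 kW

J = π(d_o⁴ − d_i⁴)/32 = π(0.0558⁴ − 0.0299⁴)/32 = 8.733×10^-7 m⁴.
T_max = τ_allow·J/r = 6.18×10^7 × 8.733×10^-7 / 0.0279 = 1934 N·m.
ω = 2π·2.76 = 17.34 rad/s, so P_max = T_max·ω = 3.355×10^4 W.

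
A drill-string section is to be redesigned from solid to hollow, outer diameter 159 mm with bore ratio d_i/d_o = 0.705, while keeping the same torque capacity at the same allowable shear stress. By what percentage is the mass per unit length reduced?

39.2 %

Equal τ_max and T ⇒ the solid shaft needs d_s³ = d_o³(1−k⁴), so d_s = 159·(1−0.705⁴)^(1/3) = 144.7 mm.
Area ratio A_h/A_s = d_o²(1−k²)/d_s² = (1−k²)/(1−k⁴)^(2/3) = 0.6077.
Mass saving = 1 − 0.6077 = 39.2 %.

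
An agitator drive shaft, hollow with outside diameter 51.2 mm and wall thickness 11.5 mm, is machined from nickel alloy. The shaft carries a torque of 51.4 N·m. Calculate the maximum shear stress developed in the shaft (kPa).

J = π(d_o⁴ − d_i⁴)/32 = π(0.0512⁴ − 0.0282⁴)/32 = 6.126×10^-7 m⁴.
τ_max = T·r/J = 51.40 × 0.0256 / 6.126×10^-7 = 2.148×10^6 Pa.

2150 kPa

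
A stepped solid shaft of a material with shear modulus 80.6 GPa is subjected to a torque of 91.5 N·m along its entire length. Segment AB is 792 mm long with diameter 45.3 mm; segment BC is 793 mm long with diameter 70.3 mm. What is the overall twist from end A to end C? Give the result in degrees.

J_AB = π(0.0453)⁴/32 = 4.13×10^-7 m⁴; J_BC = π(0.0703)⁴/32 = 2.40×10^-6 m⁴.
θ = (T/G)·Σ L_i/J_i = (91.50/80.6×10⁹)·(0.792/4.13×10^-7 + 0.793/2.40×10^-6) = 2.550×10^-3 rad.

0.146°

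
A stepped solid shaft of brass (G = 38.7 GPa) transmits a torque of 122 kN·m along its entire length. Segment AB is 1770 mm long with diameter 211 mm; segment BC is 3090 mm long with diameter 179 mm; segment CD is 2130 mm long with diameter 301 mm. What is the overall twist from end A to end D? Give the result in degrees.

7.66°

J_AB = π(0.211)⁴/32 = 1.95×10^-4 m⁴; J_BC = π(0.179)⁴/32 = 1.01×10^-4 m⁴; J_CD = π(0.301)⁴/32 = 8.06×10^-4 m⁴.
θ = (T/G)·Σ L_i/J_i = (122000/38.7×10⁹)·(1.77/1.95×10^-4 + 3.09/1.01×10^-4 + 2.13/8.06×10^-4) = 0.1337 rad.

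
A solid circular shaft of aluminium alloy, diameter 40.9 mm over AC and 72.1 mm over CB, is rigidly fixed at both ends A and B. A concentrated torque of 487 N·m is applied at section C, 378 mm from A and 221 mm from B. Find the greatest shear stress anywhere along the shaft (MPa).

6.24 MPa

Compatibility: T_A·a/J_AC = T_B·b/J_CB with T_A + T_B = T₀.
J_AC = 2.75×10^-7 m⁴, J_CB = 2.65×10^-6 m⁴, so T_A = T₀·(J_AC/a)/((J_AC/a)+(J_CB/b)) = 27.80 N·m, T_B = 459.2 N·m.
τ in each portion: τ_AC = 2.07×10^6 Pa, τ_CB = 6.24×10^6 Pa; maximum is in CB.
τ_max = T_CB·r/J = 459.2·0.0360/2.65×10^-6 = 6.240×10^6 Pa.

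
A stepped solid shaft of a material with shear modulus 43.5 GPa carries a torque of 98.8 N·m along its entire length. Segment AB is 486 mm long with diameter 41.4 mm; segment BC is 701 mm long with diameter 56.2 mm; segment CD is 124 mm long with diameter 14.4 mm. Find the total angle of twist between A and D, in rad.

0.0722 rad

J_AB = π(0.0414)⁴/32 = 2.88×10^-7 m⁴; J_BC = π(0.0562)⁴/32 = 9.79×10^-7 m⁴; J_CD = π(0.0144)⁴/32 = 4.22×10^-9 m⁴.
θ = (T/G)·Σ L_i/J_i = (98.80/43.5×10⁹)·(0.486/2.88×10^-7 + 0.701/9.79×10^-7 + 0.124/4.22×10^-9) = 0.07217 rad.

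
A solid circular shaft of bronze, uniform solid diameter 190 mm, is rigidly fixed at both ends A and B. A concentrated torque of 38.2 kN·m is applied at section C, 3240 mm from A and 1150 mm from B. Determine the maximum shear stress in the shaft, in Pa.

With uniform GJ and both ends fixed, compatibility θ_AC = θ_CB gives T_A·a = T_B·b, together with T_A + T_B = T₀.
T_A = T₀·b/(a+b) = 38200·1150/4390 = 10010 N·m; T_B = 28190 N·m.
τ in each portion: τ_AC = 7.43×10^6 Pa, τ_CB = 2.09×10^7 Pa; maximum is in CB.
τ_max = T_CB·r/J = 28190·0.0950/1.28×10^-4 = 2.093×10^7 Pa.

2.09e7 Pa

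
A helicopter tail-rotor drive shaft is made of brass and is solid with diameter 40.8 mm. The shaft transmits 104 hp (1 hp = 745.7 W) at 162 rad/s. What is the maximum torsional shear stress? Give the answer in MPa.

ω = 162 rad/s, so T = P/ω = 104×745.7 / 162.0 = 478.7 N·m.
J = πd⁴/32 = π(0.0408)⁴/32 = 2.720×10^-7 m⁴.
τ_max = T·r/J = 478.7 × 0.0204 / 2.720×10^-7 = 3.590×10^7 Pa.

35.9 MPa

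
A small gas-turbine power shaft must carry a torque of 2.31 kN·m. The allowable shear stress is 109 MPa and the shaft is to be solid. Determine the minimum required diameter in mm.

For a solid shaft τ_max = 16T/(πd³), so d = (16T/(π τ_allow))^(1/3) = (16·2310/(π·1.09×10^8))^(1/3) = 0.04761 m.

47.6 mm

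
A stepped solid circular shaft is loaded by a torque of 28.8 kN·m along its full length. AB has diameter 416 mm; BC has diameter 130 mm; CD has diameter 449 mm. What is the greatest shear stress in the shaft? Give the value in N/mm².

Under the same torque, τ_max = 16T/(πd³) is largest where d is smallest — segment BC (d = 130 mm).
τ_max = 16·28800/(π·(0.130)³) = 6.676×10^7 Pa.

66.8 N/mm²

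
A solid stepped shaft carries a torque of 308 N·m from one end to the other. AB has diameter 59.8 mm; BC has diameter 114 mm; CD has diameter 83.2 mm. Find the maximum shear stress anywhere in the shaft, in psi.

Under the same torque, τ_max = 16T/(πd³) is largest where d is smallest — segment AB (d = 59.8 mm).
τ_max = 16·308.0/(π·(0.0598)³) = 7.335×10^6 Pa.

1060 psi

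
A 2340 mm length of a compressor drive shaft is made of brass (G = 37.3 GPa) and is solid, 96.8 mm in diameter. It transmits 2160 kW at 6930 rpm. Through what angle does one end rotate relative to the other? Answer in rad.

ω = 2π·6930/60 = 725.7 rad/s, so T = P/ω = 2160×10³ / 725.7 = 2976 N·m.
J = πd⁴/32 = π(0.0968)⁴/32 = 8.620×10^-6 m⁴.
θ = T·L/(G·J) = 2976 × 2.34 / (37.3×10⁹ × 8.620×10^-6) = 0.02166 rad.

0.0217 rad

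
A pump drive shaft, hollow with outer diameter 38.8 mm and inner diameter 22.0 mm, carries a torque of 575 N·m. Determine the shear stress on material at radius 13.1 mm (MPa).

J = π(d_o⁴ − d_i⁴)/32 = π(0.0388⁴ − 0.0220⁴)/32 = 1.995×10^-7 m⁴.
Shear stress varies linearly with radius: τ = T·r/J = 575.0 × 0.0131 / 1.995×10^-7 = 3.776×10^7 Pa.

37.8 MPa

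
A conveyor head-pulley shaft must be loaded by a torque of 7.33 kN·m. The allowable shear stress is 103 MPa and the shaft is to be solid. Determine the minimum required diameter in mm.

For a solid shaft τ_max = 16T/(πd³), so d = (16T/(π τ_allow))^(1/3) = (16·7330/(π·1.03×10^8))^(1/3) = 0.07130 m.

71.3 mm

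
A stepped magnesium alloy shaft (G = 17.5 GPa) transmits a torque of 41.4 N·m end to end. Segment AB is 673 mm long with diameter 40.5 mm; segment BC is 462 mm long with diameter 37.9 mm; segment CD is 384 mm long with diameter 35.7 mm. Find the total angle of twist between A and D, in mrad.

17.1 mrad

J_AB = π(0.0405)⁴/32 = 2.64×10^-7 m⁴; J_BC = π(0.0379)⁴/32 = 2.03×10^-7 m⁴; J_CD = π(0.0357)⁴/32 = 1.59×10^-7 m⁴.
θ = (T/G)·Σ L_i/J_i = (41.40/17.5×10⁹)·(0.673/2.64×10^-7 + 0.462/2.03×10^-7 + 0.384/1.59×10^-7) = 0.01712 rad.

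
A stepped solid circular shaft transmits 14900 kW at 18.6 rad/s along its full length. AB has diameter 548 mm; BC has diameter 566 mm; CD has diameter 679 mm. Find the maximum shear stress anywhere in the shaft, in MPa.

24.8 MPa

ω = 18.6 rad/s, so T = P/ω = 14900×10³ / 18.60 = 801100 N·m.
Under the same torque, τ_max = 16T/(πd³) is largest where d is smallest — segment AB (d = 548 mm).
τ_max = 16·801100/(π·(0.548)³) = 2.479×10^7 Pa.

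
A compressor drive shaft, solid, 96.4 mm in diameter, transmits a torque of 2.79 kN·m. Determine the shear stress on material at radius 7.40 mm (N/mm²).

J = πd⁴/32 = π(0.0964)⁴/32 = 8.478×10^-6 m⁴.
Shear stress varies linearly with radius: τ = T·r/J = 2790 × 0.00740 / 8.478×10^-6 = 2.435×10^6 Pa.

2.44 N/mm²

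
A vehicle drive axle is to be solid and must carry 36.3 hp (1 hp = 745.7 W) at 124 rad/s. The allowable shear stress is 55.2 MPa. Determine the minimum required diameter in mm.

27.2 mm

ω = 124 rad/s, so T = P/ω = 36.3×745.7 / 124.0 = 218.3 N·m.
For a solid shaft τ_max = 16T/(πd³), so d = (16T/(π τ_allow))^(1/3) = (16·218.3/(π·5.52×10^7))^(1/3) = 0.02721 m.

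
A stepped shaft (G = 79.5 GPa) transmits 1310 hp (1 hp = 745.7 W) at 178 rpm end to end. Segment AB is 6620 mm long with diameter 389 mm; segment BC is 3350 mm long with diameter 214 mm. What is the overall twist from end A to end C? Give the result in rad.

0.0127 rad

ω = 2π·178/60 = 18.64 rad/s, so T = P/ω = 1310×745.7 / 18.64 = 52410 N·m.
J_AB = π(0.389)⁴/32 = 2.25×10^-3 m⁴; J_BC = π(0.214)⁴/32 = 2.06×10^-4 m⁴.
θ = (T/G)·Σ L_i/J_i = (52410/79.5×10⁹)·(6.62/2.25×10^-3 + 3.35/2.06×10^-4) = 0.01267 rad.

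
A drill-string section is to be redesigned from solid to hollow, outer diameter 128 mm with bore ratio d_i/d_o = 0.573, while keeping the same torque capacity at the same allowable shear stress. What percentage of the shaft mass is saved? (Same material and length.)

Equal τ_max and T ⇒ the solid shaft needs d_s³ = d_o³(1−k⁴), so d_s = 128·(1−0.573⁴)^(1/3) = 123.2 mm.
Area ratio A_h/A_s = d_o²(1−k²)/d_s² = (1−k²)/(1−k⁴)^(2/3) = 0.7247.
Mass saving = 1 − 0.7247 = 27.5 %.

27.5 %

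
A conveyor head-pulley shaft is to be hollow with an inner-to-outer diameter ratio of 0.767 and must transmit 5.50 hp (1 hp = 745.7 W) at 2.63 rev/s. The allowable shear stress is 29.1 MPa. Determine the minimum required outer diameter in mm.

40.5 mm

ω = 2π·2.63 = 16.52 rad/s, so T = P/ω = 5.50×745.7 / 16.52 = 248.2 N·m.
For a hollow shaft with d_i/d_o = 0.767: τ_max = 16T/(π d_o³ (1−k⁴)), so d_o = [16T/(π τ_allow (1−k⁴))]^(1/3) = [16·248.2/(π·2.91×10^7·0.6539)]^(1/3) = 0.04050 m.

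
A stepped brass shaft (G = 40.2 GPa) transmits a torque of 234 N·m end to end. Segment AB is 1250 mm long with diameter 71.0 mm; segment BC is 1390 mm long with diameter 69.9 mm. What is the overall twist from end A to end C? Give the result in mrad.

J_AB = π(0.0710)⁴/32 = 2.49×10^-6 m⁴; J_BC = π(0.0699)⁴/32 = 2.34×10^-6 m⁴.
θ = (T/G)·Σ L_i/J_i = (234.0/40.2×10⁹)·(1.25/2.49×10^-6 + 1.39/2.34×10^-6) = 6.369×10^-3 rad.

6.37 mrad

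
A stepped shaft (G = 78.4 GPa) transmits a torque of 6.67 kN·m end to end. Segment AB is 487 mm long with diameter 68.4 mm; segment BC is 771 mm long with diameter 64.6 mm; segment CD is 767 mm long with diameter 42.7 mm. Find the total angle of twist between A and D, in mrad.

258 mrad

J_AB = π(0.0684)⁴/32 = 2.15×10^-6 m⁴; J_BC = π(0.0646)⁴/32 = 1.71×10^-6 m⁴; J_CD = π(0.0427)⁴/32 = 3.26×10^-7 m⁴.
θ = (T/G)·Σ L_i/J_i = (6670/78.4×10⁹)·(0.487/2.15×10^-6 + 0.771/1.71×10^-6 + 0.767/3.26×10^-7) = 0.2576 rad.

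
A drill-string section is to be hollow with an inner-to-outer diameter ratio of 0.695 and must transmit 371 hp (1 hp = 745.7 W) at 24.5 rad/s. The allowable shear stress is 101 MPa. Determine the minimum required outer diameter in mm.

ω = 24.5 rad/s, so T = P/ω = 371×745.7 / 24.50 = 11290 N·m.
For a hollow shaft with d_i/d_o = 0.695: τ_max = 16T/(π d_o³ (1−k⁴)), so d_o = [16T/(π τ_allow (1−k⁴))]^(1/3) = [16·11290/(π·1.01×10^8·0.7667)]^(1/3) = 0.09056 m.

90.6 mm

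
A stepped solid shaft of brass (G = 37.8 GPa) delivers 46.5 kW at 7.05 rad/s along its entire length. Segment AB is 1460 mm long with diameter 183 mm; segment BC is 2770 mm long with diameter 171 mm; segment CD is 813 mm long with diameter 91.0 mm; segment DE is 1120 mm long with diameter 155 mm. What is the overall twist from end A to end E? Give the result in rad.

0.0326 rad

ω = 7.05 rad/s, so T = P/ω = 46.5×10³ / 7.050 = 6596 N·m.
J_AB = π(0.183)⁴/32 = 1.10×10^-4 m⁴; J_BC = π(0.171)⁴/32 = 8.39×10^-5 m⁴; J_CD = π(0.0910)⁴/32 = 6.73×10^-6 m⁴; J_DE = π(0.155)⁴/32 = 5.67×10^-5 m⁴.
θ = (T/G)·Σ L_i/J_i = (6596/37.8×10⁹)·(1.46/1.10×10^-4 + 2.77/8.39×10^-5 + 0.813/6.73×10^-6 + 1.12/5.67×10^-5) = 0.03259 rad.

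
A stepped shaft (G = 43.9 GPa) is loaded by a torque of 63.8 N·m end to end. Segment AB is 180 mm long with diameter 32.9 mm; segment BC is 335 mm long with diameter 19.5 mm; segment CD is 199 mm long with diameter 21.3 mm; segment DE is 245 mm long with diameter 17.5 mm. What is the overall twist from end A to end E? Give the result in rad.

J_AB = π(0.0329)⁴/32 = 1.15×10^-7 m⁴; J_BC = π(0.0195)⁴/32 = 1.42×10^-8 m⁴; J_CD = π(0.0213)⁴/32 = 2.02×10^-8 m⁴; J_DE = π(0.0175)⁴/32 = 9.21×10^-9 m⁴.
θ = (T/G)·Σ L_i/J_i = (63.80/43.9×10⁹)·(0.180/1.15×10^-7 + 0.335/1.42×10^-8 + 0.199/2.02×10^-8 + 0.245/9.21×10^-9) = 0.08955 rad.

0.0896 rad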